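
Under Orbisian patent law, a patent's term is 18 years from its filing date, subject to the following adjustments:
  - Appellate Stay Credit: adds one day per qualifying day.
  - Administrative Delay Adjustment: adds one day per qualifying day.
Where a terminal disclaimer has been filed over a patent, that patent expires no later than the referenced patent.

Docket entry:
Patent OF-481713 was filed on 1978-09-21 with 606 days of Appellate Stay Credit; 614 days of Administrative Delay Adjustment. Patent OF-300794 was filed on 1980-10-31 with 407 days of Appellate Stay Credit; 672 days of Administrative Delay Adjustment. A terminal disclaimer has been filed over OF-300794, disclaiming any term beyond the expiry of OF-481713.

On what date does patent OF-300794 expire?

Natural term of OF-300794:
  Base: filing + 18 years → 31 October 1998.
  Appellate Stay Credit: +407 days → 12 December 1999.
  Administrative Delay Adjustment: +672 days → 14 October 2001.
Expiry of referenced patent OF-481713:
  Base: filing + 18 years → 21 September 1996.
  Appellate Stay Credit: +606 days → 20 May 1998.
  Administrative Delay Adjustment: +614 days → 24 January 2000.
Terminal disclaimer: OF-300794 expires on the earlier of 14 October 2001 and 24 January 2000.

2000-01-24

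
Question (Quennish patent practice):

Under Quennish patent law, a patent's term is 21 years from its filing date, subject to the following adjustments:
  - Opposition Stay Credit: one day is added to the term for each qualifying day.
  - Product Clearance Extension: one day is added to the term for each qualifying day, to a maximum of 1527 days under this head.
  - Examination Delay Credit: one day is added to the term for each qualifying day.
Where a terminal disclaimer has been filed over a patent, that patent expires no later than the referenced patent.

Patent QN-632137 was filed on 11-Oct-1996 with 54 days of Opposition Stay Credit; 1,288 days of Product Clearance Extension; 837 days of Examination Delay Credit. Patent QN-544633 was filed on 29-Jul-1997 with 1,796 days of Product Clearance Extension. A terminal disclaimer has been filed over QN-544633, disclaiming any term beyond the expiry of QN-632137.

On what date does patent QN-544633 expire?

2022-10-03

Natural term of QN-544633:
  Base: filing + 21 years → 29 July 2018.
  Product Clearance Extension: 1796 days claimed exceeds the 1527-day cap, so +1527 days → 3 October 2022.
Expiry of referenced patent QN-632137:
  Base: filing + 21 years → 11 October 2017.
  Opposition Stay Credit: +54 days → 4 December 2017.
  Product Clearance Extension: 1288 days (within the 1527-day cap) → +1288 days → 14 June 2021.
  Examination Delay Credit: +837 days → 29 September 2023.
Terminal disclaimer: QN-544633 expires on the earlier of 3 October 2022 and 29 September 2023.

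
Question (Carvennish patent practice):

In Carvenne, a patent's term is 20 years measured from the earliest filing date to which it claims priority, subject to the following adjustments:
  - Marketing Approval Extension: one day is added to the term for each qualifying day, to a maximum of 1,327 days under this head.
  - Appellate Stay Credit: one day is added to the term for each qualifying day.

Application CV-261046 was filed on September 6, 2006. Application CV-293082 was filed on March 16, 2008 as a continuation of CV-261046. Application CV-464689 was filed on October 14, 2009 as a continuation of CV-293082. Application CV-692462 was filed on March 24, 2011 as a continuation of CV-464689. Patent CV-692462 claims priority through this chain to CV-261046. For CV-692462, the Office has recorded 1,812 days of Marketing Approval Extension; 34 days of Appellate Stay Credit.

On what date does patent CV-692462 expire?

2030-05-29

Earliest priority filing: 6 September 2006.
Base term: 6 September 2006 + 20 years → 6 September 2026.
Marketing Approval Extension: 1812 days claimed exceeds the 1327-day cap, so +1327 days → 25 April 2030.
Appellate Stay Credit: +34 days → 29 May 2030.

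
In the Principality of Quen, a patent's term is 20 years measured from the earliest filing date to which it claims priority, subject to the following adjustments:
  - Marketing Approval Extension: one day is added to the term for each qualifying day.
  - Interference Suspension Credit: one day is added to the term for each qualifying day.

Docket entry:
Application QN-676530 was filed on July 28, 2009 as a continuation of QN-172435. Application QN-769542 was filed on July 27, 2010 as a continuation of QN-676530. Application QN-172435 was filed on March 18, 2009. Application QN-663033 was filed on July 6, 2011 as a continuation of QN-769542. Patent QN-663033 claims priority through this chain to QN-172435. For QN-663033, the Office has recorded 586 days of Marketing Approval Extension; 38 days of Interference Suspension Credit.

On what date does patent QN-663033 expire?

Earliest priority filing: 18 March 2009.
Base term: 18 March 2009 + 20 years → 18 March 2029.
Marketing Approval Extension: +586 days → 25 October 2030.
Interference Suspension Credit: +38 days → 2 December 2030.

2030-12-02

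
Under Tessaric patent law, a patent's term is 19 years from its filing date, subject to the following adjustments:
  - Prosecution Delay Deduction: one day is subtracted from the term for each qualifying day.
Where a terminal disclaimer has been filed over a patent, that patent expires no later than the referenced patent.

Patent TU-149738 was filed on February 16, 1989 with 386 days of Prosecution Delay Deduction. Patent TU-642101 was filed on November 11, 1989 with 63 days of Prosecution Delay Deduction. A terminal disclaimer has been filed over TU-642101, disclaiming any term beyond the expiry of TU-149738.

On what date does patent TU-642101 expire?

Natural term of TU-642101:
  Base: filing + 19 years → 11 November 2008.
  Prosecution Delay Deduction: −63 days → 9 September 2008.
Expiry of referenced patent TU-149738:
  Base: filing + 19 years → 16 February 2008.
  Prosecution Delay Deduction: −386 days → 26 January 2007.
Terminal disclaimer: TU-642101 expires on the earlier of 9 September 2008 and 26 January 2007.

January 26, 2007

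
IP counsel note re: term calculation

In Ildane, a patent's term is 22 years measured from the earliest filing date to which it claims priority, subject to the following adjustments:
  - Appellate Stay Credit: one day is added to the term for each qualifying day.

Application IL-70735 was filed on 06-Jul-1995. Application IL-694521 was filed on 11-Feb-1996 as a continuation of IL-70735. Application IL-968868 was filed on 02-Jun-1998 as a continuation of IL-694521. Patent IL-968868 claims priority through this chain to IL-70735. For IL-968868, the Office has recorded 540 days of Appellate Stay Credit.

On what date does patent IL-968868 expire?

December 28, 2018

Earliest priority filing: 6 July 1995.
Base term: 6 July 1995 + 22 years → 6 July 2017.
Appellate Stay Credit: +540 days → 28 December 2018.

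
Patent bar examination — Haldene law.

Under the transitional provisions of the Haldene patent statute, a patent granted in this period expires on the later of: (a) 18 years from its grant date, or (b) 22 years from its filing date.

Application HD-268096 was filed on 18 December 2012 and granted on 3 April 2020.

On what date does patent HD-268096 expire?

(a) grant + 18 years → 3 April 2038.
(b) filing + 22 years → 18 December 2034.
Later of the two: 3 April 2038.

April 3, 2038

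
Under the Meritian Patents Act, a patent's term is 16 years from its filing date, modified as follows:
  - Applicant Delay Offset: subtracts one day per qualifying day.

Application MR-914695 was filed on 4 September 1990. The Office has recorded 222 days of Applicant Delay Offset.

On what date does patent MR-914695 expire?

Base term: filing date + 16 years → 4 September 2006.
Applicant Delay Offset: −222 days → 25 January 2006.

January 25, 2006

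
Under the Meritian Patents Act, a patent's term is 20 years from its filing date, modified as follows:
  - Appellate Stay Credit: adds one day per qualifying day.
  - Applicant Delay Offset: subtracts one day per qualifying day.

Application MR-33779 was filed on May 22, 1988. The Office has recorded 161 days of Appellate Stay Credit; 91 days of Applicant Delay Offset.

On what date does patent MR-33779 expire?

Base term: filing date + 20 years → 22 May 2008.
Appellate Stay Credit: +161 days → 30 October 2008.
Applicant Delay Offset: −91 days → 31 July 2008.

July 31, 2008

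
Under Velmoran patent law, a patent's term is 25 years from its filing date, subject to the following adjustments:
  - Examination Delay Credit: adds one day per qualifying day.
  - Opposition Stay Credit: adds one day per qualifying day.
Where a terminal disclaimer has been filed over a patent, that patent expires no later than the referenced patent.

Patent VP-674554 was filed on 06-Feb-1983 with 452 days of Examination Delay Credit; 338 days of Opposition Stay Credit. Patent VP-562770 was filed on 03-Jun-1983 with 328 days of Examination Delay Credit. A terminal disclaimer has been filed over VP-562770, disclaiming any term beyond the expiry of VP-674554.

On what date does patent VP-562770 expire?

April 27, 2009

Natural term of VP-562770:
  Base: filing + 25 years → 3 June 2008.
  Examination Delay Credit: +328 days → 27 April 2009.
Expiry of referenced patent VP-674554:
  Base: filing + 25 years → 6 February 2008.
  Examination Delay Credit: +452 days → 3 May 2009.
  Opposition Stay Credit: +338 days → 6 April 2010.
Terminal disclaimer: VP-562770 expires on the earlier of 27 April 2009 and 6 April 2010.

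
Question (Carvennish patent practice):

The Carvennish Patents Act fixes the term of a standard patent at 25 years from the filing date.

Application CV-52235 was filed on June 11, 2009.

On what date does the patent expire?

2034-06-11

Filing date + 25 years → 11 June 2034.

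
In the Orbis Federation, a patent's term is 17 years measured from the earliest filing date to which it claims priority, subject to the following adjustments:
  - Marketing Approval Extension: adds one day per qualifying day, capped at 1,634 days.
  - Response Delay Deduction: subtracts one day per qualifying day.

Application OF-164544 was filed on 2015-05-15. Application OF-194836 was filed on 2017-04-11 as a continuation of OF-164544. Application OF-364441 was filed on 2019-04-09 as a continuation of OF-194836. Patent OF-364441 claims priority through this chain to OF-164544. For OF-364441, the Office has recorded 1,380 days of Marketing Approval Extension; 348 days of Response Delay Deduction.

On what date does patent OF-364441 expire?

Earliest priority filing: 15 May 2015.
Base term: 15 May 2015 + 17 years → 15 May 2032.
Marketing Approval Extension: 1380 days (within the 1634-day cap) → +1380 days → 24 February 2036.
Response Delay Deduction: −348 days → 13 March 2035.

2035-03-13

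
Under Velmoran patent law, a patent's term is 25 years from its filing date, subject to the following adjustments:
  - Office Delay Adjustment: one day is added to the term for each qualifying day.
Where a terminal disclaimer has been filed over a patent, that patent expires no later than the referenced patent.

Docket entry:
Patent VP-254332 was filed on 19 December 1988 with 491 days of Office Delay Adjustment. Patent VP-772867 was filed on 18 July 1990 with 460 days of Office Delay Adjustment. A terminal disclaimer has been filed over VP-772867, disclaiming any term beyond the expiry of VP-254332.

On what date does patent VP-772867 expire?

Natural term of VP-772867:
  Base: filing + 25 years → 18 July 2015.
  Office Delay Adjustment: +460 days → 20 October 2016.
Expiry of referenced patent VP-254332:
  Base: filing + 25 years → 19 December 2013.
  Office Delay Adjustment: +491 days → 24 April 2015.
Terminal disclaimer: VP-772867 expires on the earlier of 20 October 2016 and 24 April 2015.

2015-04-24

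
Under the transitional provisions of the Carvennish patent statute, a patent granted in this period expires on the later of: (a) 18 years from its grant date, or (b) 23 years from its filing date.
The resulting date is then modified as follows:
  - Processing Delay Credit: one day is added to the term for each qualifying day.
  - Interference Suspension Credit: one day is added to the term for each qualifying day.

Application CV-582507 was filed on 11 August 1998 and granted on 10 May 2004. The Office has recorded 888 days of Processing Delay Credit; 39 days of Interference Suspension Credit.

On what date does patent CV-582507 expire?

(a) grant + 18 years → 10 May 2022.
(b) filing + 23 years → 11 August 2021.
Later of the two: 10 May 2022.
Processing Delay Credit: +888 days → 14 October 2024.
Interference Suspension Credit: +39 days → 22 November 2024.

November 22, 2024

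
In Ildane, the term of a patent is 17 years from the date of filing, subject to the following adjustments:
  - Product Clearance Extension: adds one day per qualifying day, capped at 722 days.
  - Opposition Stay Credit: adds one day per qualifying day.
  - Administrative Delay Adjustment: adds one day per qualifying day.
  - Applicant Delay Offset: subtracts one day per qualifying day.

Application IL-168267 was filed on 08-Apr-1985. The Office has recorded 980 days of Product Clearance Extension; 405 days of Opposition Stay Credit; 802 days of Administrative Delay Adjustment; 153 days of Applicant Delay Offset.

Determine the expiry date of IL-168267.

Base term: filing date + 17 years → 8 April 2002.
Product Clearance Extension: 980 days claimed exceeds the 722-day cap, so +722 days → 30 March 2004.
Opposition Stay Credit: +405 days → 9 May 2005.
Administrative Delay Adjustment: +802 days → 20 July 2007.
Applicant Delay Offset: −153 days → 17 February 2007.

February 17, 2007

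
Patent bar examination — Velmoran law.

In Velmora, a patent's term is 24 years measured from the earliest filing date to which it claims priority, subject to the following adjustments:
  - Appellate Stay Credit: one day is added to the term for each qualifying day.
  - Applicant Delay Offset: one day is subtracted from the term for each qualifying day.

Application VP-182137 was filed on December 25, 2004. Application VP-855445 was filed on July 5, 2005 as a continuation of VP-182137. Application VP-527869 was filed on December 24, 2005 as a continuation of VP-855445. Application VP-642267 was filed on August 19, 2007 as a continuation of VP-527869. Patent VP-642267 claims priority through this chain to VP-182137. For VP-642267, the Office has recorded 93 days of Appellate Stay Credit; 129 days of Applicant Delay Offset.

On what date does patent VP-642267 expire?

Earliest priority filing: 25 December 2004.
Base term: 25 December 2004 + 24 years → 25 December 2028.
Appellate Stay Credit: +93 days → 28 March 2029.
Applicant Delay Offset: −129 days → 19 November 2028.

November 19, 2028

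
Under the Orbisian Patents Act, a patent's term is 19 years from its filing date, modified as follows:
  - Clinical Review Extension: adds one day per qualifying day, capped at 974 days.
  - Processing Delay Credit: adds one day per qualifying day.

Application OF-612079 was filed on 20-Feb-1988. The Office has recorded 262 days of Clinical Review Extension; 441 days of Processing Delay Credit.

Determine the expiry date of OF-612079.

Base term: filing date + 19 years → 20 February 2007.
Clinical Review Extension: 262 days (within the 974-day cap) → +262 days → 9 November 2007.
Processing Delay Credit: +441 days → 23 January 2009.

January 23, 2009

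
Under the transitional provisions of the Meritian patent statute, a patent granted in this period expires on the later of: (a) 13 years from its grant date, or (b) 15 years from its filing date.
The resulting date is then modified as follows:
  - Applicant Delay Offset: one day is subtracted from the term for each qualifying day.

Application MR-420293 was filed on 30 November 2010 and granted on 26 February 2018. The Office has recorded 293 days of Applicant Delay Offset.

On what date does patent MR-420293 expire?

May 9, 2030

(a) grant + 13 years → 26 February 2031.
(b) filing + 15 years → 30 November 2025.
Later of the two: 26 February 2031.
Applicant Delay Offset: −293 days → 9 May 2030.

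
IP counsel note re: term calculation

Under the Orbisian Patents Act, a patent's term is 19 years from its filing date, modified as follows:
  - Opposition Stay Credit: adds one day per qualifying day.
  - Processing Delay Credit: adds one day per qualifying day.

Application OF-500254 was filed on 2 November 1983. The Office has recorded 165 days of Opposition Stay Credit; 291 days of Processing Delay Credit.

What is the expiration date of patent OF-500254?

Base term: filing date + 19 years → 2 November 2002.
Opposition Stay Credit: +165 days → 16 April 2003.
Processing Delay Credit: +291 days → 1 February 2004.

February 1, 2004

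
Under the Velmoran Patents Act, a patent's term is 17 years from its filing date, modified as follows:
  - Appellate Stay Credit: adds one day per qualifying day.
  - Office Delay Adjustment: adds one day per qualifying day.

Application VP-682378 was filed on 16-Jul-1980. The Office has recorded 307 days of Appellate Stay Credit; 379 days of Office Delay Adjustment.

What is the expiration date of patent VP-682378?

June 2, 1999

Base term: filing date + 17 years → 16 July 1997.
Appellate Stay Credit: +307 days → 19 May 1998.
Office Delay Adjustment: +379 days → 2 June 1999.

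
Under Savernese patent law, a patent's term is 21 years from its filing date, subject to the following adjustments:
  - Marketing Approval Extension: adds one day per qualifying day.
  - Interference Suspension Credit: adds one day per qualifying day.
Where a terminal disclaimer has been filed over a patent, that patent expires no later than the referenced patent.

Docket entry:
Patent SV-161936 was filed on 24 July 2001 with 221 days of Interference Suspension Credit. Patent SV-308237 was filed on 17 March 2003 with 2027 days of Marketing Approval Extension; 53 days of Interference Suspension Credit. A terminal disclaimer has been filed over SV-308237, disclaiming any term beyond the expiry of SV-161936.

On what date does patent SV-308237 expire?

March 2, 2023

Natural term of SV-308237:
  Base: filing + 21 years → 17 March 2024.
  Marketing Approval Extension: +2027 days → 4 October 2029.
  Interference Suspension Credit: +53 days → 26 November 2029.
Expiry of referenced patent SV-161936:
  Base: filing + 21 years → 24 July 2022.
  Interference Suspension Credit: +221 days → 2 March 2023.
Terminal disclaimer: SV-308237 expires on the earlier of 26 November 2029 and 2 March 2023.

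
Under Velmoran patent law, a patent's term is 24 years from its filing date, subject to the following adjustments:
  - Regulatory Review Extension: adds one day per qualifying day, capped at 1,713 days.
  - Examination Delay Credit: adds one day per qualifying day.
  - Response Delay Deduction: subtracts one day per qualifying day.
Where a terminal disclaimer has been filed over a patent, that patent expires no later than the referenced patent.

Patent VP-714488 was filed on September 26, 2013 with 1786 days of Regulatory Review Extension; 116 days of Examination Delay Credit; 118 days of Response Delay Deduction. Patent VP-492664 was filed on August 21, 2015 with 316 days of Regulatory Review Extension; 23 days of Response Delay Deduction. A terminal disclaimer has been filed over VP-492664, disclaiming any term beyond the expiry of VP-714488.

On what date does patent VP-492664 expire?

June 9, 2040

Natural term of VP-492664:
  Base: filing + 24 years → 21 August 2039.
  Regulatory Review Extension: 316 days (within the 1713-day cap) → +316 days → 2 July 2040.
  Response Delay Deduction: −23 days → 9 June 2040.
Expiry of referenced patent VP-714488:
  Base: filing + 24 years → 26 September 2037.
  Regulatory Review Extension: 1786 days claimed exceeds the 1713-day cap, so +1713 days → 5 June 2042.
  Examination Delay Credit: +116 days → 29 September 2042.
  Response Delay Deduction: −118 days → 3 June 2042.
Terminal disclaimer: VP-492664 expires on the earlier of 9 June 2040 and 3 June 2042.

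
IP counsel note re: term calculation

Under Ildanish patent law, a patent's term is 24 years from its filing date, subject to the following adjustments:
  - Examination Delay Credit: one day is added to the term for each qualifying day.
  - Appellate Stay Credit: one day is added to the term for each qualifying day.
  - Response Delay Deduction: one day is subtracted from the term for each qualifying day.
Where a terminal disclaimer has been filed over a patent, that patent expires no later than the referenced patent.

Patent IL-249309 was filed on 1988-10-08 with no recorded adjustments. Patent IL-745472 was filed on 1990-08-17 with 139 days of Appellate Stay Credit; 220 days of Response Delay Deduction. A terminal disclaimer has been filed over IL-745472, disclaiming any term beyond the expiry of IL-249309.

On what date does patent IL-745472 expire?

Natural term of IL-745472:
  Base: filing + 24 years → 17 August 2014.
  Appellate Stay Credit: +139 days → 3 January 2015.
  Response Delay Deduction: −220 days → 28 May 2014.
Expiry of referenced patent IL-249309:
  Base: filing + 24 years → 8 October 2012.
Terminal disclaimer: IL-745472 expires on the earlier of 28 May 2014 and 8 October 2012.

October 8, 2012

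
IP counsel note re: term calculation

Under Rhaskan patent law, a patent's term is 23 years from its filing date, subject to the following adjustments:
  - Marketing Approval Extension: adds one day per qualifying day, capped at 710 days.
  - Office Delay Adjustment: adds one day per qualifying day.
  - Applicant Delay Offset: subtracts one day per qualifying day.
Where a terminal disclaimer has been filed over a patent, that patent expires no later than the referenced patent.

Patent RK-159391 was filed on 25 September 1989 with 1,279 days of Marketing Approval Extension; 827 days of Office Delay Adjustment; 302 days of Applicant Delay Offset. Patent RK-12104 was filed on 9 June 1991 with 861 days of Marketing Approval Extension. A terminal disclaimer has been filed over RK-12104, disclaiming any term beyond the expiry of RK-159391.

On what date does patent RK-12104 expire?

2016-02-12

Natural term of RK-12104:
  Base: filing + 23 years → 9 June 2014.
  Marketing Approval Extension: 861 days claimed exceeds the 710-day cap, so +710 days → 19 May 2016.
Expiry of referenced patent RK-159391:
  Base: filing + 23 years → 25 September 2012.
  Marketing Approval Extension: 1279 days claimed exceeds the 710-day cap, so +710 days → 5 September 2014.
  Office Delay Adjustment: +827 days → 10 December 2016.
  Applicant Delay Offset: −302 days → 12 February 2016.
Terminal disclaimer: RK-12104 expires on the earlier of 19 May 2016 and 12 February 2016.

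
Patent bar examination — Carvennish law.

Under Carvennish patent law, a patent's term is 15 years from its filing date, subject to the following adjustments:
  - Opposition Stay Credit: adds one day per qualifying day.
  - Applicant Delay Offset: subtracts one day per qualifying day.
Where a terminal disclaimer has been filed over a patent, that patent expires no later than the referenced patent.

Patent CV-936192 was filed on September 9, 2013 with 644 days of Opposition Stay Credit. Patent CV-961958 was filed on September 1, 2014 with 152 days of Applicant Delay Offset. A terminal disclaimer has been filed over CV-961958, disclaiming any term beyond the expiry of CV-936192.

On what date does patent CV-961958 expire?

Natural term of CV-961958:
  Base: filing + 15 years → 1 September 2029.
  Applicant Delay Offset: −152 days → 2 April 2029.
Expiry of referenced patent CV-936192:
  Base: filing + 15 years → 9 September 2028.
  Opposition Stay Credit: +644 days → 15 June 2030.
Terminal disclaimer: CV-961958 expires on the earlier of 2 April 2029 and 15 June 2030.

April 2, 2029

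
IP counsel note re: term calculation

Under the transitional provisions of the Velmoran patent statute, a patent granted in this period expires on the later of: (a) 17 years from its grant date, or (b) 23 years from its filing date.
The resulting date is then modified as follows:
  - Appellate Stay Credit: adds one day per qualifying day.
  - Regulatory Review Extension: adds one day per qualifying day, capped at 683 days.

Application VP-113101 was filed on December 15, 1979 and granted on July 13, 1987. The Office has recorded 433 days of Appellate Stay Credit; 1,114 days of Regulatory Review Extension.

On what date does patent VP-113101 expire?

(a) grant + 17 years → 13 July 2004.
(b) filing + 23 years → 15 December 2002.
Later of the two: 13 July 2004.
Appellate Stay Credit: +433 days → 19 September 2005.
Regulatory Review Extension: 1114 days claimed exceeds the 683-day cap, so +683 days → 3 August 2007.

2007-08-03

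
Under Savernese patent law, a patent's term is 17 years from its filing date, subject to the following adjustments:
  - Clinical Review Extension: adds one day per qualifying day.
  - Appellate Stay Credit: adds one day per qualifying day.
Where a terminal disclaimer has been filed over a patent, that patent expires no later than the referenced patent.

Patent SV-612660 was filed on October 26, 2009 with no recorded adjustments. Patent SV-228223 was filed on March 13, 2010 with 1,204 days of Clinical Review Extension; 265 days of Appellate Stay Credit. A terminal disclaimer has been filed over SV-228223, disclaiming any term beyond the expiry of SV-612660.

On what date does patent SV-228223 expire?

2026-10-26

Natural term of SV-228223:
  Base: filing + 17 years → 13 March 2027.
  Clinical Review Extension: +1204 days → 29 June 2030.
  Appellate Stay Credit: +265 days → 21 March 2031.
Expiry of referenced patent SV-612660:
  Base: filing + 17 years → 26 October 2026.
Terminal disclaimer: SV-228223 expires on the earlier of 21 March 2031 and 26 October 2026.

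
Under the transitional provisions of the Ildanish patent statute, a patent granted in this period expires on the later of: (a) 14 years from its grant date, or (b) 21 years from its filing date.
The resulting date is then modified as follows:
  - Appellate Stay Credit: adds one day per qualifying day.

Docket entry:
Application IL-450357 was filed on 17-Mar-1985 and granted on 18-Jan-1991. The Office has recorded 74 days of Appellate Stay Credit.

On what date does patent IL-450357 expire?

2006-05-30

(a) grant + 14 years → 18 January 2005.
(b) filing + 21 years → 17 March 2006.
Later of the two: 17 March 2006.
Appellate Stay Credit: +74 days → 30 May 2006.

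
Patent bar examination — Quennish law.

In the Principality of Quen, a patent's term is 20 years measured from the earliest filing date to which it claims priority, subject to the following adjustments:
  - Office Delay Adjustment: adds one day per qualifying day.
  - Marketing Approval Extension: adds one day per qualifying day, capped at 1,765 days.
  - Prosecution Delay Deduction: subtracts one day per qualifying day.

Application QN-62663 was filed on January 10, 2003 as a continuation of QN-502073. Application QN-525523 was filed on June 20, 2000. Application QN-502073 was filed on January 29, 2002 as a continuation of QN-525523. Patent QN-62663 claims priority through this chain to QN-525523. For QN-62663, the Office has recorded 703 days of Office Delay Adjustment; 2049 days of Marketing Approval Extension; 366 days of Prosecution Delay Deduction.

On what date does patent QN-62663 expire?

2026-03-23

Earliest priority filing: 20 June 2000.
Base term: 20 June 2000 + 20 years → 20 June 2020.
Office Delay Adjustment: +703 days → 24 May 2022.
Marketing Approval Extension: 2049 days claimed exceeds the 1765-day cap, so +1765 days → 24 March 2027.
Prosecution Delay Deduction: −366 days → 23 March 2026.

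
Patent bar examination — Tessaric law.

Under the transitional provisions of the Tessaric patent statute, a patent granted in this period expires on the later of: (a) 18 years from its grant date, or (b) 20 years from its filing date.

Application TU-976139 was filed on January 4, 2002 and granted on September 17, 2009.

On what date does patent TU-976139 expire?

2027-09-17

(a) grant + 18 years → 17 September 2027.
(b) filing + 20 years → 4 January 2022.
Later of the two: 17 September 2027.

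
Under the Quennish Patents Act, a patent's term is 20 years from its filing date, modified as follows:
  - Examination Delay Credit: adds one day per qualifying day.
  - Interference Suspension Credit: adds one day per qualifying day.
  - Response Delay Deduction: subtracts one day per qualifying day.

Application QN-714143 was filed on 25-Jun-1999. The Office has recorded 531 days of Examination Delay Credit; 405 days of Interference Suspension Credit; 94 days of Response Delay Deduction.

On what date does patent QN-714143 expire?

October 14, 2021

Base term: filing date + 20 years → 25 June 2019.
Examination Delay Credit: +531 days → 7 December 2020.
Interference Suspension Credit: +405 days → 16 January 2022.
Response Delay Deduction: −94 days → 14 October 2021.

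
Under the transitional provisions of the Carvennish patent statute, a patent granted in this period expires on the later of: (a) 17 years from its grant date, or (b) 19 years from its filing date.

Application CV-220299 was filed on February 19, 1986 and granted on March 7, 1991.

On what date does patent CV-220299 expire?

(a) grant + 17 years → 7 March 2008.
(b) filing + 19 years → 19 February 2005.
Later of the two: 7 March 2008.

2008-03-07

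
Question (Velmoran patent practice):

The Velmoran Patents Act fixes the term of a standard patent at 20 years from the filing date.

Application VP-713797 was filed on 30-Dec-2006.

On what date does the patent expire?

Filing date + 20 years → 30 December 2026.

2026-12-30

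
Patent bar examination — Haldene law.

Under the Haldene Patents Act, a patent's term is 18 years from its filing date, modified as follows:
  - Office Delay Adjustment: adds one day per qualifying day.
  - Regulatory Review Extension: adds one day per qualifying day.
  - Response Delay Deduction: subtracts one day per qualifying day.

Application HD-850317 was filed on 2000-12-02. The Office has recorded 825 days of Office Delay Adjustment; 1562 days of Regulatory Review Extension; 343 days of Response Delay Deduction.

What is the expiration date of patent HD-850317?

Base term: filing date + 18 years → 2 December 2018.
Office Delay Adjustment: +825 days → 6 March 2021.
Regulatory Review Extension: +1562 days → 15 June 2025.
Response Delay Deduction: −343 days → 7 July 2024.

July 7, 2024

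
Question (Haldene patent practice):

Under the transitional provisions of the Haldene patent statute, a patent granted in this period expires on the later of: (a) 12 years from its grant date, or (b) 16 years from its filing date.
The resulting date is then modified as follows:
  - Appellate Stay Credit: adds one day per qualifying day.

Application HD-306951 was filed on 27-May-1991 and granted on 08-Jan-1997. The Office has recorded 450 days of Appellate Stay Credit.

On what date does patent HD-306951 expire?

2010-04-03

(a) grant + 12 years → 8 January 2009.
(b) filing + 16 years → 27 May 2007.
Later of the two: 8 January 2009.
Appellate Stay Credit: +450 days → 3 April 2010.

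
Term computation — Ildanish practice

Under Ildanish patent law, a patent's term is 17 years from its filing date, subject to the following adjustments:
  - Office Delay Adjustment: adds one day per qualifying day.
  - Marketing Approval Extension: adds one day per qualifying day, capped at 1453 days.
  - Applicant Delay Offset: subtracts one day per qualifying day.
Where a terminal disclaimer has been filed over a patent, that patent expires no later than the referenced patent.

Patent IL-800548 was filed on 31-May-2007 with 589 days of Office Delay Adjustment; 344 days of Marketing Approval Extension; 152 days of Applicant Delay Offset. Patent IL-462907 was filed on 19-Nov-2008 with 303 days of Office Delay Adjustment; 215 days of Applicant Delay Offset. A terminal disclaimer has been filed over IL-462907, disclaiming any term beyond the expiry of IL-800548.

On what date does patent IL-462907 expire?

Natural term of IL-462907:
  Base: filing + 17 years → 19 November 2025.
  Office Delay Adjustment: +303 days → 18 September 2026.
  Applicant Delay Offset: −215 days → 15 February 2026.
Expiry of referenced patent IL-800548:
  Base: filing + 17 years → 31 May 2024.
  Office Delay Adjustment: +589 days → 10 January 2026.
  Marketing Approval Extension: 344 days (within the 1453-day cap) → +344 days → 20 December 2026.
  Applicant Delay Offset: −152 days → 21 July 2026.
Terminal disclaimer: IL-462907 expires on the earlier of 15 February 2026 and 21 July 2026.

February 15, 2026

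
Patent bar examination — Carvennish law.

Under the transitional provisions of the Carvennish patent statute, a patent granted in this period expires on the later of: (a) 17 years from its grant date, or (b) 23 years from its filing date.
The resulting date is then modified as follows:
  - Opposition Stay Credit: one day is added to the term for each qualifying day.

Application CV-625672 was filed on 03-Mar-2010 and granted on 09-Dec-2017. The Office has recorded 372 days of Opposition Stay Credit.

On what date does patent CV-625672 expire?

December 16, 2035

(a) grant + 17 years → 9 December 2034.
(b) filing + 23 years → 3 March 2033.
Later of the two: 9 December 2034.
Opposition Stay Credit: +372 days → 16 December 2035.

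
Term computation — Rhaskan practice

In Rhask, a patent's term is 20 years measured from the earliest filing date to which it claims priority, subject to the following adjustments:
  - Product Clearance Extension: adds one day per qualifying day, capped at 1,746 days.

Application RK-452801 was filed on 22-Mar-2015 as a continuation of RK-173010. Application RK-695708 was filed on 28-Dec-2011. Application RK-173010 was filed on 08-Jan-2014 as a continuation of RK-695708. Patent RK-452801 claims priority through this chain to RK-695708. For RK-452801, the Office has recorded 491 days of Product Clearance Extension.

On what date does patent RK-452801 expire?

Earliest priority filing: 28 December 2011.
Base term: 28 December 2011 + 20 years → 28 December 2031.
Product Clearance Extension: 491 days (within the 1746-day cap) → +491 days → 2 May 2033.

May 2, 2033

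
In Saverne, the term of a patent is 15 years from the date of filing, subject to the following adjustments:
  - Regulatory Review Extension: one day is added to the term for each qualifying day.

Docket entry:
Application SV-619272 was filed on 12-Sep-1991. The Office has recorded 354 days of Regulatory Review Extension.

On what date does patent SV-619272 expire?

2007-09-01

Base term: filing date + 15 years → 12 September 2006.
Regulatory Review Extension: +354 days → 1 September 2007.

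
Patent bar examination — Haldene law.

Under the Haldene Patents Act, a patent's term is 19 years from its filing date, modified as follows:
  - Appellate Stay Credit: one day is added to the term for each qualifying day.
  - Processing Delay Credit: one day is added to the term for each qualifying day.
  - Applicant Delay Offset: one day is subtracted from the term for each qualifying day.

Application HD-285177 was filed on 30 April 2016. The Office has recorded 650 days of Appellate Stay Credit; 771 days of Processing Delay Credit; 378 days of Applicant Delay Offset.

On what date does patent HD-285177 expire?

Base term: filing date + 19 years → 30 April 2035.
Appellate Stay Credit: +650 days → 8 February 2037.
Processing Delay Credit: +771 days → 21 March 2039.
Applicant Delay Offset: −378 days → 8 March 2038.

March 8, 2038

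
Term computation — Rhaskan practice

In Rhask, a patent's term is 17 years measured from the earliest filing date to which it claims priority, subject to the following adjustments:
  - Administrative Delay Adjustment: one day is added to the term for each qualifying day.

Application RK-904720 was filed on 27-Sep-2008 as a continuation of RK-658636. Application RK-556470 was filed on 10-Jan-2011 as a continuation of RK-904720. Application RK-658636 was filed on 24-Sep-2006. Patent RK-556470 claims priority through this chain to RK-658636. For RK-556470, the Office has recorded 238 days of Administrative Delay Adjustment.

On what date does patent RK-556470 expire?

May 19, 2024

Earliest priority filing: 24 September 2006.
Base term: 24 September 2006 + 17 years → 24 September 2023.
Administrative Delay Adjustment: +238 days → 19 May 2024.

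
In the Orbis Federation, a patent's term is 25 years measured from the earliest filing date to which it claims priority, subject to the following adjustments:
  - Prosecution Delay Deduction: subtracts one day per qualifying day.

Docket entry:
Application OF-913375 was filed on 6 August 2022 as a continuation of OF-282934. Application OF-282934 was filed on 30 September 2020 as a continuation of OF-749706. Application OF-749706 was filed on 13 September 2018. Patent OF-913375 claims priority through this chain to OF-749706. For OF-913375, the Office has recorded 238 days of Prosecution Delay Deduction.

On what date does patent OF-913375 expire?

Earliest priority filing: 13 September 2018.
Base term: 13 September 2018 + 25 years → 13 September 2043.
Prosecution Delay Deduction: −238 days → 18 January 2043.

2043-01-18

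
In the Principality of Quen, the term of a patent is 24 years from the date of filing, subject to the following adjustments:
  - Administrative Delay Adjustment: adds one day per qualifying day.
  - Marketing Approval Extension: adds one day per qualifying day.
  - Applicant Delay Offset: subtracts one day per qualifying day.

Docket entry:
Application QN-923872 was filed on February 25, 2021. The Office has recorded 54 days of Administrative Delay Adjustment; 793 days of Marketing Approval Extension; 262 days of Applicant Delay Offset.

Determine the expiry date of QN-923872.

October 3, 2046

Base term: filing date + 24 years → 25 February 2045.
Administrative Delay Adjustment: +54 days → 20 April 2045.
Marketing Approval Extension: +793 days → 22 June 2047.
Applicant Delay Offset: −262 days → 3 October 2046.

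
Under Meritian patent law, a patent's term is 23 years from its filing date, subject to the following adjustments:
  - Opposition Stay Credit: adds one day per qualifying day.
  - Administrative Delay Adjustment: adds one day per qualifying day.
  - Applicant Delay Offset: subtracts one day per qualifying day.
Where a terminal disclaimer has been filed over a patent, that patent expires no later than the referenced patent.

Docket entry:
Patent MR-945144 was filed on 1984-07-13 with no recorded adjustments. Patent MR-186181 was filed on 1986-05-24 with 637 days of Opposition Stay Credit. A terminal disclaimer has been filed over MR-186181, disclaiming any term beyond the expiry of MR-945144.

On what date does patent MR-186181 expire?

2007-07-13

Natural term of MR-186181:
  Base: filing + 23 years → 24 May 2009.
  Opposition Stay Credit: +637 days → 20 February 2011.
Expiry of referenced patent MR-945144:
  Base: filing + 23 years → 13 July 2007.
Terminal disclaimer: MR-186181 expires on the earlier of 20 February 2011 and 13 July 2007.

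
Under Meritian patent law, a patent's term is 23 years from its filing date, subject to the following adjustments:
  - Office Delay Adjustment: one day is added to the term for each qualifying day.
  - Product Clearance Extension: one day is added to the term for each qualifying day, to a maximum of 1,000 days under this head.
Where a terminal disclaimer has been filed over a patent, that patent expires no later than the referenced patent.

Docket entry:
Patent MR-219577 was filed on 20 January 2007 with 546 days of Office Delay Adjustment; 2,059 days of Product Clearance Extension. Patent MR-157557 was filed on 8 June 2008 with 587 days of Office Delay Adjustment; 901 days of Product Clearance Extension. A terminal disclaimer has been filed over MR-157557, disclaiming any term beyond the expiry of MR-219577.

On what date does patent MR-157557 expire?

April 15, 2034

Natural term of MR-157557:
  Base: filing + 23 years → 8 June 2031.
  Office Delay Adjustment: +587 days → 15 January 2033.
  Product Clearance Extension: 901 days (within the 1000-day cap) → +901 days → 5 July 2035.
Expiry of referenced patent MR-219577:
  Base: filing + 23 years → 20 January 2030.
  Office Delay Adjustment: +546 days → 20 July 2031.
  Product Clearance Extension: 2059 days claimed exceeds the 1000-day cap, so +1000 days → 15 April 2034.
Terminal disclaimer: MR-157557 expires on the earlier of 5 July 2035 and 15 April 2034.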